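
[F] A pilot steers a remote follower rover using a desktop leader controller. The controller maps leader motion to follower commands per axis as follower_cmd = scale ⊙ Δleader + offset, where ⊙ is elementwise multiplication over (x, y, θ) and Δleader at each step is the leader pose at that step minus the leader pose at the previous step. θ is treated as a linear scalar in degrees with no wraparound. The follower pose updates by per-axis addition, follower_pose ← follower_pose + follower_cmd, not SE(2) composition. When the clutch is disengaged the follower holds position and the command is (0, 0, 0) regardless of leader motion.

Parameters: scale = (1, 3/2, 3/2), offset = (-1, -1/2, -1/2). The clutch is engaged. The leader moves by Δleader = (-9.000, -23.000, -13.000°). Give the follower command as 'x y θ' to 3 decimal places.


-10.000 -35.000 -20.000

axis x: 1·-9.000 + -1 = -10.000
axis y: 3/2·-23.000 + -1/2 = -35.000
axis θ: 3/2·-13.000 + -1/2 = -20.000


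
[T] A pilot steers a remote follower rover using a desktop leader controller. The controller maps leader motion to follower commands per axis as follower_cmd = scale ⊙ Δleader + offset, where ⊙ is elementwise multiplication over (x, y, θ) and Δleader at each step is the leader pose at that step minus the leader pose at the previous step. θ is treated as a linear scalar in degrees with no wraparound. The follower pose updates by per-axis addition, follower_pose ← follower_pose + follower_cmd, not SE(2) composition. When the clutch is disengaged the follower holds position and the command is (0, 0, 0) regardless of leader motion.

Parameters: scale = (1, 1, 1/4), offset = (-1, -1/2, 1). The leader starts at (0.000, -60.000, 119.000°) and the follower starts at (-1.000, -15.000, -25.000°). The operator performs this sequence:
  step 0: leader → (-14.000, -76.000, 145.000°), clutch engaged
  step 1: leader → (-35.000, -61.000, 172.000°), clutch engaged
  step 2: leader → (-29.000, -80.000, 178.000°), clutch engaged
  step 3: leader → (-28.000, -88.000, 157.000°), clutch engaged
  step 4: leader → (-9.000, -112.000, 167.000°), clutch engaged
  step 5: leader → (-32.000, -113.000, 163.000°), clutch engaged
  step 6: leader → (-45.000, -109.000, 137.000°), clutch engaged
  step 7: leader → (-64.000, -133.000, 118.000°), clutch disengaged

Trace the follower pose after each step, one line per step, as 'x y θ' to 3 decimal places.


step 0: Δleader=(-14.000, -16.000, 26.000°), engaged; cmd=(-15.000, -16.500, 7.500°) → follower=(-16.000, -31.500, -17.500°)
step 1: Δleader=(-21.000, 15.000, 27.000°), engaged; cmd=(-22.000, 14.500, 7.750°) → follower=(-38.000, -17.000, -9.750°)
step 2: Δleader=(6.000, -19.000, 6.000°), engaged; cmd=(5.000, -19.500, 2.500°) → follower=(-33.000, -36.500, -7.250°)
step 3: Δleader=(1.000, -8.000, -21.000°), engaged; cmd=(0.000, -8.500, -4.250°) → follower=(-33.000, -45.000, -11.500°)
step 4: Δleader=(19.000, -24.000, 10.000°), engaged; cmd=(18.000, -24.500, 3.500°) → follower=(-15.000, -69.500, -8.000°)
step 5: Δleader=(-23.000, -1.000, -4.000°), engaged; cmd=(-24.000, -1.500, 0.000°) → follower=(-39.000, -71.000, -8.000°)
step 6: Δleader=(-13.000, 4.000, -26.000°), engaged; cmd=(-14.000, 3.500, -5.500°) → follower=(-53.000, -67.500, -13.500°)
step 7: Δleader=(-19.000, -24.000, -19.000°), disengaged; cmd=(0,0,0) → follower holds at (-53.000, -67.500, -13.500°)

-16.000 -31.500 -17.500
-38.000 -17.000 -9.750
-33.000 -36.500 -7.250
-33.000 -45.000 -11.500
-15.000 -69.500 -8.000
-39.000 -71.000 -8.000
-53.000 -67.500 -13.500
-53.000 -67.500 -13.500


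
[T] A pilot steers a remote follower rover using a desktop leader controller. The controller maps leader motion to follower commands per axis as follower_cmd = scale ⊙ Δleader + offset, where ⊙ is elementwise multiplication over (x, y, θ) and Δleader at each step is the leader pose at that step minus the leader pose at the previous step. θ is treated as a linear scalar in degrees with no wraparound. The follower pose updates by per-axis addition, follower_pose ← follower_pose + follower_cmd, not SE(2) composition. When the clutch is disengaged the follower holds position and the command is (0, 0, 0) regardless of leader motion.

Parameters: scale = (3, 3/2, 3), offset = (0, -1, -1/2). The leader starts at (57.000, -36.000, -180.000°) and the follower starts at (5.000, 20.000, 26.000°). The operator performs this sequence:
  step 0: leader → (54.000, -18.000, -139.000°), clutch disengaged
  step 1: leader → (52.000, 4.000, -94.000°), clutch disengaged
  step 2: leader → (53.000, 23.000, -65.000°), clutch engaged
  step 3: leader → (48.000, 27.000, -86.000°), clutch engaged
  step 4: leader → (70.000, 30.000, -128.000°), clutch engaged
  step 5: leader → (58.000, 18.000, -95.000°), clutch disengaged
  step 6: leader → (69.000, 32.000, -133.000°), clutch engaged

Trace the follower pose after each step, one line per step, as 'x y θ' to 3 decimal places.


step 0: Δleader=(-3.000, 18.000, 41.000°), disengaged; cmd=(0,0,0) → follower holds at (5.000, 20.000, 26.000°)
step 1: Δleader=(-2.000, 22.000, 45.000°), disengaged; cmd=(0,0,0) → follower holds at (5.000, 20.000, 26.000°)
step 2: Δleader=(1.000, 19.000, 29.000°), engaged; cmd=(3.000, 27.500, 86.500°) → follower=(8.000, 47.500, 112.500°)
step 3: Δleader=(-5.000, 4.000, -21.000°), engaged; cmd=(-15.000, 5.000, -63.500°) → follower=(-7.000, 52.500, 49.000°)
step 4: Δleader=(22.000, 3.000, -42.000°), engaged; cmd=(66.000, 3.500, -126.500°) → follower=(59.000, 56.000, -77.500°)
step 5: Δleader=(-12.000, -12.000, 33.000°), disengaged; cmd=(0,0,0) → follower holds at (59.000, 56.000, -77.500°)
step 6: Δleader=(11.000, 14.000, -38.000°), engaged; cmd=(33.000, 20.000, -114.500°) → follower=(92.000, 76.000, -192.000°)

5.000 20.000 26.000
5.000 20.000 26.000
8.000 47.500 112.500
-7.000 52.500 49.000
59.000 56.000 -77.500
59.000 56.000 -77.500
92.000 76.000 -192.000


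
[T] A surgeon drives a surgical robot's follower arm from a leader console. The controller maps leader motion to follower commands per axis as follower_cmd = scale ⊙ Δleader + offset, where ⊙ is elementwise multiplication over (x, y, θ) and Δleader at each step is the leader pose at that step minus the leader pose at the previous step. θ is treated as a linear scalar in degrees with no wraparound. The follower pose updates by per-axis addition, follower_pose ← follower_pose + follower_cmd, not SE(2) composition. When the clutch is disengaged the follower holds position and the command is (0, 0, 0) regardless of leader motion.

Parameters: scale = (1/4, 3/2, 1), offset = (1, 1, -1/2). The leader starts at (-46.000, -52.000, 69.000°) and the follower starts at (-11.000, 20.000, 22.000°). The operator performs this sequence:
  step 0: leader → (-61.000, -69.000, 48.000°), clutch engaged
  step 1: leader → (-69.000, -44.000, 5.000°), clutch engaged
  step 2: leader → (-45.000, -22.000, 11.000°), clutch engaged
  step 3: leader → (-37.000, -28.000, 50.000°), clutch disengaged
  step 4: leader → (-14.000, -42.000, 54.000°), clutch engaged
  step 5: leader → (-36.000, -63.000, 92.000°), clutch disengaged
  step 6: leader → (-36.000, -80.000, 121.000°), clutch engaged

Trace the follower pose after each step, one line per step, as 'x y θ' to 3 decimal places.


step 0: Δleader=(-15.000, -17.000, -21.000°), engaged; cmd=(-2.750, -24.500, -21.500°) → follower=(-13.750, -4.500, 0.500°)
step 1: Δleader=(-8.000, 25.000, -43.000°), engaged; cmd=(-1.000, 38.500, -43.500°) → follower=(-14.750, 34.000, -43.000°)
step 2: Δleader=(24.000, 22.000, 6.000°), engaged; cmd=(7.000, 34.000, 5.500°) → follower=(-7.750, 68.000, -37.500°)
step 3: Δleader=(8.000, -6.000, 39.000°), disengaged; cmd=(0,0,0) → follower holds at (-7.750, 68.000, -37.500°)
step 4: Δleader=(23.000, -14.000, 4.000°), engaged; cmd=(6.750, -20.000, 3.500°) → follower=(-1.000, 48.000, -34.000°)
step 5: Δleader=(-22.000, -21.000, 38.000°), disengaged; cmd=(0,0,0) → follower holds at (-1.000, 48.000, -34.000°)
step 6: Δleader=(0.000, -17.000, 29.000°), engaged; cmd=(1.000, -24.500, 28.500°) → follower=(0.000, 23.500, -5.500°)

-13.750 -4.500 0.500
-14.750 34.000 -43.000
-7.750 68.000 -37.500
-7.750 68.000 -37.500
-1.000 48.000 -34.000
-1.000 48.000 -34.000
0.000 23.500 -5.500


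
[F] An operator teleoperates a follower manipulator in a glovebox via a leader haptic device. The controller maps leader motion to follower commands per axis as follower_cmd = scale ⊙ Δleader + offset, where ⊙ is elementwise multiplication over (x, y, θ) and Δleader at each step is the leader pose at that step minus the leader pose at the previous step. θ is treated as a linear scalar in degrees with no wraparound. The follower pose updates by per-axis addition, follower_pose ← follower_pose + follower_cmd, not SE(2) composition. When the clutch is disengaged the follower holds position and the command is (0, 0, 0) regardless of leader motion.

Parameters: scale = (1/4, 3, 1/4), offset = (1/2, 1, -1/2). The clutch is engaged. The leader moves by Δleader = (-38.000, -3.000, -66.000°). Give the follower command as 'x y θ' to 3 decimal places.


axis x: 1/4·-38.000 + 1/2 = -9.000
axis y: 3·-3.000 + 1 = -8.000
axis θ: 1/4·-66.000 + -1/2 = -17.000

-9.000 -8.000 -17.000


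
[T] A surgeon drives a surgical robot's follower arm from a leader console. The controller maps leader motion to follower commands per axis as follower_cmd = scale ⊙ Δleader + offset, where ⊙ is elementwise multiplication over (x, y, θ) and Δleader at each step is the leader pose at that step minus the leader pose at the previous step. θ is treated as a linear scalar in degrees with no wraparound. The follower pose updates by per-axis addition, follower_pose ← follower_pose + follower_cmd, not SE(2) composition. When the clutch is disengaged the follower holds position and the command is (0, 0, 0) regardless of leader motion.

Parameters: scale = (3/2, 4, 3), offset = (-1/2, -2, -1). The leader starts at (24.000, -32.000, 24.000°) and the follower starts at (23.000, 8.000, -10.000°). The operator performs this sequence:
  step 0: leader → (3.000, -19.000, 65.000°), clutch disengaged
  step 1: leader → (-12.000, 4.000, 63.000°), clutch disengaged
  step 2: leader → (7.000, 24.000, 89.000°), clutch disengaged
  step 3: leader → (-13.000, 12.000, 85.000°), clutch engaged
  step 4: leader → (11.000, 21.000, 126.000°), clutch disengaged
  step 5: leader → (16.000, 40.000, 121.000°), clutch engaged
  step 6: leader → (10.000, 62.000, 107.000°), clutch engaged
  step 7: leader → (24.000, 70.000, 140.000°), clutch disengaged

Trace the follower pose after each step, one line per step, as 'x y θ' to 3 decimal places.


23.000 8.000 -10.000
23.000 8.000 -10.000
23.000 8.000 -10.000
-7.500 -42.000 -23.000
-7.500 -42.000 -23.000
-0.500 32.000 -39.000
-10.000 118.000 -82.000
-10.000 118.000 -82.000

step 0: Δleader=(-21.000, 13.000, 41.000°), disengaged; cmd=(0,0,0) → follower holds at (23.000, 8.000, -10.000°)
step 1: Δleader=(-15.000, 23.000, -2.000°), disengaged; cmd=(0,0,0) → follower holds at (23.000, 8.000, -10.000°)
step 2: Δleader=(19.000, 20.000, 26.000°), disengaged; cmd=(0,0,0) → follower holds at (23.000, 8.000, -10.000°)
step 3: Δleader=(-20.000, -12.000, -4.000°), engaged; cmd=(-30.500, -50.000, -13.000°) → follower=(-7.500, -42.000, -23.000°)
step 4: Δleader=(24.000, 9.000, 41.000°), disengaged; cmd=(0,0,0) → follower holds at (-7.500, -42.000, -23.000°)
step 5: Δleader=(5.000, 19.000, -5.000°), engaged; cmd=(7.000, 74.000, -16.000°) → follower=(-0.500, 32.000, -39.000°)
step 6: Δleader=(-6.000, 22.000, -14.000°), engaged; cmd=(-9.500, 86.000, -43.000°) → follower=(-10.000, 118.000, -82.000°)
step 7: Δleader=(14.000, 8.000, 33.000°), disengaged; cmd=(0,0,0) → follower holds at (-10.000, 118.000, -82.000°)


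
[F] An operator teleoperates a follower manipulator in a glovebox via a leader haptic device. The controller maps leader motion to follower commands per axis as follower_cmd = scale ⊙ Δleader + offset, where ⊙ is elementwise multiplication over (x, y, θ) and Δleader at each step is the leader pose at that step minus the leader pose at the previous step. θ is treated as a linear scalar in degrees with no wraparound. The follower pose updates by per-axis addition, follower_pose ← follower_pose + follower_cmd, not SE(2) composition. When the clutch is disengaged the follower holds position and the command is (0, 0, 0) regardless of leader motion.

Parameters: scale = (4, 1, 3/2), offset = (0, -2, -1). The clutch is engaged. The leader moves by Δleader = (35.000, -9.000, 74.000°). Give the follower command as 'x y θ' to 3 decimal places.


axis x: 4·35.000 + 0 = 140.000
axis y: 1·-9.000 + -2 = -11.000
axis θ: 3/2·74.000 + -1 = 110.000

140.000 -11.000 110.000


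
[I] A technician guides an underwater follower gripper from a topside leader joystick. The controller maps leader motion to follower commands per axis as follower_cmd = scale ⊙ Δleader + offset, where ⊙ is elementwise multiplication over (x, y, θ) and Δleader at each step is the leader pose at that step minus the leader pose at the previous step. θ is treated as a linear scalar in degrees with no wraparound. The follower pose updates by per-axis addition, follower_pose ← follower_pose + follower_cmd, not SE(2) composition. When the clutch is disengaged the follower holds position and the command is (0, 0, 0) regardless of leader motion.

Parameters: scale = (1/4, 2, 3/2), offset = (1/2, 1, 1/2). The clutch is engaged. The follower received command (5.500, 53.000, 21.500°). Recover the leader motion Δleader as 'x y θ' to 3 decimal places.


20.000 26.000 14.000

axis x: (5.500 − 1/2) / (1/4) = 20.000
axis y: (53.000 − 1) / (2) = 26.000
axis θ: (21.500 − 1/2) / (3/2) = 14.000


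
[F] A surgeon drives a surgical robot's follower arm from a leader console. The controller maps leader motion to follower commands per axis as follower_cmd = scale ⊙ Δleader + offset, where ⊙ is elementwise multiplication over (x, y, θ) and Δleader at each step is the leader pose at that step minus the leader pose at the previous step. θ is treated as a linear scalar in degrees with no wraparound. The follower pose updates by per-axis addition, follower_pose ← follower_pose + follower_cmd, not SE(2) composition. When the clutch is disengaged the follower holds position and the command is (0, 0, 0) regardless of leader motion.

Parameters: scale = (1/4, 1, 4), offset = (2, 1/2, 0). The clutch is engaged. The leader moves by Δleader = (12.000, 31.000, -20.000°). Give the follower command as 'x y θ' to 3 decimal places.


axis x: 1/4·12.000 + 2 = 5.000
axis y: 1·31.000 + 1/2 = 31.500
axis θ: 4·-20.000 + 0 = -80.000

5.000 31.500 -80.000


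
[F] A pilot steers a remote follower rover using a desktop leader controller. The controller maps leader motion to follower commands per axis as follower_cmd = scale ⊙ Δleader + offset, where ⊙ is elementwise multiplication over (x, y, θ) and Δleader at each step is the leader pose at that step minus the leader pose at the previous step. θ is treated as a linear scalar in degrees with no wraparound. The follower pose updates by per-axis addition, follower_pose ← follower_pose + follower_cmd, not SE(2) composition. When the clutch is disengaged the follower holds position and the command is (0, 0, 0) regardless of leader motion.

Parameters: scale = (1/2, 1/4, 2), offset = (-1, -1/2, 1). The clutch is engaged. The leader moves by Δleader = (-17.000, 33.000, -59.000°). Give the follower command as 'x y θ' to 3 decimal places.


axis x: 1/2·-17.000 + -1 = -9.500
axis y: 1/4·33.000 + -1/2 = 7.750
axis θ: 2·-59.000 + 1 = -117.000

-9.500 7.750 -117.000


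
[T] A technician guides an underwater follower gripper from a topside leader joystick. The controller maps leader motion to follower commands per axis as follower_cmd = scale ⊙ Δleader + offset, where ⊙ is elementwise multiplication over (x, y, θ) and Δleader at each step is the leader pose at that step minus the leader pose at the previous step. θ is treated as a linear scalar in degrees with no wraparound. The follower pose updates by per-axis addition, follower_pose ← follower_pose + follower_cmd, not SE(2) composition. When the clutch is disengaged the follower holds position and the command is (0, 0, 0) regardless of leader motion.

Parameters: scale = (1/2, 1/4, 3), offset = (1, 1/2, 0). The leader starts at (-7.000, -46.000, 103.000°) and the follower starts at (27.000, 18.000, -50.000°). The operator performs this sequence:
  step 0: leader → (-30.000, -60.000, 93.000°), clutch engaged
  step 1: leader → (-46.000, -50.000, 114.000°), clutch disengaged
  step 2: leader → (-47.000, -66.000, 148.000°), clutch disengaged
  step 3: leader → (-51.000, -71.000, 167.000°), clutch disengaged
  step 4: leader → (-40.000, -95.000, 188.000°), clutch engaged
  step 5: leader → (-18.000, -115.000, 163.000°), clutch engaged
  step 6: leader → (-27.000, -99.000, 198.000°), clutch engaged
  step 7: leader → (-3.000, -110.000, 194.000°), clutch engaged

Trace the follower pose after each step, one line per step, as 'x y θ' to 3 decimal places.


step 0: Δleader=(-23.000, -14.000, -10.000°), engaged; cmd=(-10.500, -3.000, -30.000°) → follower=(16.500, 15.000, -80.000°)
step 1: Δleader=(-16.000, 10.000, 21.000°), disengaged; cmd=(0,0,0) → follower holds at (16.500, 15.000, -80.000°)
step 2: Δleader=(-1.000, -16.000, 34.000°), disengaged; cmd=(0,0,0) → follower holds at (16.500, 15.000, -80.000°)
step 3: Δleader=(-4.000, -5.000, 19.000°), disengaged; cmd=(0,0,0) → follower holds at (16.500, 15.000, -80.000°)
step 4: Δleader=(11.000, -24.000, 21.000°), engaged; cmd=(6.500, -5.500, 63.000°) → follower=(23.000, 9.500, -17.000°)
step 5: Δleader=(22.000, -20.000, -25.000°), engaged; cmd=(12.000, -4.500, -75.000°) → follower=(35.000, 5.000, -92.000°)
step 6: Δleader=(-9.000, 16.000, 35.000°), engaged; cmd=(-3.500, 4.500, 105.000°) → follower=(31.500, 9.500, 13.000°)
step 7: Δleader=(24.000, -11.000, -4.000°), engaged; cmd=(13.000, -2.250, -12.000°) → follower=(44.500, 7.250, 1.000°)

16.500 15.000 -80.000
16.500 15.000 -80.000
16.500 15.000 -80.000
16.500 15.000 -80.000
23.000 9.500 -17.000
35.000 5.000 -92.000
31.500 9.500 13.000
44.500 7.250 1.000


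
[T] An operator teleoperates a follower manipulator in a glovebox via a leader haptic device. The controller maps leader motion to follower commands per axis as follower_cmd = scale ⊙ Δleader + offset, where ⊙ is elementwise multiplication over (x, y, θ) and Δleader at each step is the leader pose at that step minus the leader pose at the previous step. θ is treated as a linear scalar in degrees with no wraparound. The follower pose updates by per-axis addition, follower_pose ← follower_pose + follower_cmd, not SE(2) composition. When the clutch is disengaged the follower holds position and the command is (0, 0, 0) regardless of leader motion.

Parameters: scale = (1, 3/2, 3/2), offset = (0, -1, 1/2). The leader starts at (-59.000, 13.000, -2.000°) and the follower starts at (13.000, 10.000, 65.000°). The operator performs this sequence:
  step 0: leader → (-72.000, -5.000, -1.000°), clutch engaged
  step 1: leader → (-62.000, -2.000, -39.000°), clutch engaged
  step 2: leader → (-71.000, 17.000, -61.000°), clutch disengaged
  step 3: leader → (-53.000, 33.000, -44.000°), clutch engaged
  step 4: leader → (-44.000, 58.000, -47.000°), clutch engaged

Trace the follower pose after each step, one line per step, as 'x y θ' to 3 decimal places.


0.000 -18.000 67.000
10.000 -14.500 10.500
10.000 -14.500 10.500
28.000 8.500 36.500
37.000 45.000 32.500

step 0: Δleader=(-13.000, -18.000, 1.000°), engaged; cmd=(-13.000, -28.000, 2.000°) → follower=(0.000, -18.000, 67.000°)
step 1: Δleader=(10.000, 3.000, -38.000°), engaged; cmd=(10.000, 3.500, -56.500°) → follower=(10.000, -14.500, 10.500°)
step 2: Δleader=(-9.000, 19.000, -22.000°), disengaged; cmd=(0,0,0) → follower holds at (10.000, -14.500, 10.500°)
step 3: Δleader=(18.000, 16.000, 17.000°), engaged; cmd=(18.000, 23.000, 26.000°) → follower=(28.000, 8.500, 36.500°)
step 4: Δleader=(9.000, 25.000, -3.000°), engaged; cmd=(9.000, 36.500, -4.000°) → follower=(37.000, 45.000, 32.500°)


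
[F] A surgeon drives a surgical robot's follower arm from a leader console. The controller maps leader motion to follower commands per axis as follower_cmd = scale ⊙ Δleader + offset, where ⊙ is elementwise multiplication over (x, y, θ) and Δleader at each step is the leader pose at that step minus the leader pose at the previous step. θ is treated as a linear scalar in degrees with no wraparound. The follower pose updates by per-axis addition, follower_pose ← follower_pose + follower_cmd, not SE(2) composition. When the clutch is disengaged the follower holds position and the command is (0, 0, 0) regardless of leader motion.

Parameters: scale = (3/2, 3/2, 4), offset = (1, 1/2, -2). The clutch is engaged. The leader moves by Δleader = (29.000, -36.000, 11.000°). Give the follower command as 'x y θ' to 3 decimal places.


44.500 -53.500 42.000

axis x: 3/2·29.000 + 1 = 44.500
axis y: 3/2·-36.000 + 1/2 = -53.500
axis θ: 4·11.000 + -2 = 42.000


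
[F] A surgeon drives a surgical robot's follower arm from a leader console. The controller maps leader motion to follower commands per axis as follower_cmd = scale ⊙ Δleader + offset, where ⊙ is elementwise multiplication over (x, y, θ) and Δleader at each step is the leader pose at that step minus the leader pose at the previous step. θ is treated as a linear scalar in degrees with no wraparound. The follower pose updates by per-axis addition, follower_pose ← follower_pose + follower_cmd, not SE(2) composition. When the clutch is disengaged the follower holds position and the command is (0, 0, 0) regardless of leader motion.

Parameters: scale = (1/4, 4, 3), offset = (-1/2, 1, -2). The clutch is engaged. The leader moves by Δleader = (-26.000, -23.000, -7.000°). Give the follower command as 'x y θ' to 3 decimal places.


-7.000 -91.000 -23.000

axis x: 1/4·-26.000 + -1/2 = -7.000
axis y: 4·-23.000 + 1 = -91.000
axis θ: 3·-7.000 + -2 = -23.000


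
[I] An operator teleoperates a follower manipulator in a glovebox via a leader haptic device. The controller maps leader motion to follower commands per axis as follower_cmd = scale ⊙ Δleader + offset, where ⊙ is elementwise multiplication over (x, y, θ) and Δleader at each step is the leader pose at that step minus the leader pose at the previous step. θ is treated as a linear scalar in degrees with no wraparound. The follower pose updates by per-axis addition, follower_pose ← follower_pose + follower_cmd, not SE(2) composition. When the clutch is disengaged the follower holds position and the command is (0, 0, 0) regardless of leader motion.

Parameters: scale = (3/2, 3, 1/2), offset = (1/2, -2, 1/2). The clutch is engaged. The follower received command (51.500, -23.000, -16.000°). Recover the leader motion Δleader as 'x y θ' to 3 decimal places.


34.000 -7.000 -33.000

axis x: (51.500 − 1/2) / (3/2) = 34.000
axis y: (-23.000 − -2) / (3) = -7.000
axis θ: (-16.000 − 1/2) / (1/2) = -33.000


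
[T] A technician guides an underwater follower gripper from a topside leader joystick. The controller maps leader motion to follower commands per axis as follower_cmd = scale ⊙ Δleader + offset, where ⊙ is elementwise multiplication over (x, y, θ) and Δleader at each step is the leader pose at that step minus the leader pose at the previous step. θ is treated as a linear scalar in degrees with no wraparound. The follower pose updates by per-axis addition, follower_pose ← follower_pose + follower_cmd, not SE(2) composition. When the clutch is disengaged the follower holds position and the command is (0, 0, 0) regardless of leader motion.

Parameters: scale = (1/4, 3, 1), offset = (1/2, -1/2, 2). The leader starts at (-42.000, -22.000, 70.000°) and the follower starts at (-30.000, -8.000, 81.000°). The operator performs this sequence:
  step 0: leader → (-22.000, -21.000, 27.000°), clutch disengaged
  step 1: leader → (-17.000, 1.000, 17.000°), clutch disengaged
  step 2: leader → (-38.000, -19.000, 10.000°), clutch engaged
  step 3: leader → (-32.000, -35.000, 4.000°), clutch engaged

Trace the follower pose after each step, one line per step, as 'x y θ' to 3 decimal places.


step 0: Δleader=(20.000, 1.000, -43.000°), disengaged; cmd=(0,0,0) → follower holds at (-30.000, -8.000, 81.000°)
step 1: Δleader=(5.000, 22.000, -10.000°), disengaged; cmd=(0,0,0) → follower holds at (-30.000, -8.000, 81.000°)
step 2: Δleader=(-21.000, -20.000, -7.000°), engaged; cmd=(-4.750, -60.500, -5.000°) → follower=(-34.750, -68.500, 76.000°)
step 3: Δleader=(6.000, -16.000, -6.000°), engaged; cmd=(2.000, -48.500, -4.000°) → follower=(-32.750, -117.000, 72.000°)

-30.000 -8.000 81.000
-30.000 -8.000 81.000
-34.750 -68.500 76.000
-32.750 -117.000 72.000


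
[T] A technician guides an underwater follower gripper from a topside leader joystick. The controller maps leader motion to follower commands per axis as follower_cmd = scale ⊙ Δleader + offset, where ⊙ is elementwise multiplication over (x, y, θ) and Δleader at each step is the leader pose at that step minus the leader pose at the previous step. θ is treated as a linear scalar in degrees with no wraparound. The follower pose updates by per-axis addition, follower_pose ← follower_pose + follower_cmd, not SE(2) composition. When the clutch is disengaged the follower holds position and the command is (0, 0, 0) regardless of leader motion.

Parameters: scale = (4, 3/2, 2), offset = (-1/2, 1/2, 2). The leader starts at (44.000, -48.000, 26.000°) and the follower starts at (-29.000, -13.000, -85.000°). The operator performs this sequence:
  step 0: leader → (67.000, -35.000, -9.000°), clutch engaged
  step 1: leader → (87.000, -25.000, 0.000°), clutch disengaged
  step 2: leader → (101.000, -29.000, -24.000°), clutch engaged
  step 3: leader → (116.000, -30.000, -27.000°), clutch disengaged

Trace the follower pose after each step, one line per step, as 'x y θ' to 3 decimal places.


step 0: Δleader=(23.000, 13.000, -35.000°), engaged; cmd=(91.500, 20.000, -68.000°) → follower=(62.500, 7.000, -153.000°)
step 1: Δleader=(20.000, 10.000, 9.000°), disengaged; cmd=(0,0,0) → follower holds at (62.500, 7.000, -153.000°)
step 2: Δleader=(14.000, -4.000, -24.000°), engaged; cmd=(55.500, -5.500, -46.000°) → follower=(118.000, 1.500, -199.000°)
step 3: Δleader=(15.000, -1.000, -3.000°), disengaged; cmd=(0,0,0) → follower holds at (118.000, 1.500, -199.000°)

62.500 7.000 -153.000
62.500 7.000 -153.000
118.000 1.500 -199.000
118.000 1.500 -199.000


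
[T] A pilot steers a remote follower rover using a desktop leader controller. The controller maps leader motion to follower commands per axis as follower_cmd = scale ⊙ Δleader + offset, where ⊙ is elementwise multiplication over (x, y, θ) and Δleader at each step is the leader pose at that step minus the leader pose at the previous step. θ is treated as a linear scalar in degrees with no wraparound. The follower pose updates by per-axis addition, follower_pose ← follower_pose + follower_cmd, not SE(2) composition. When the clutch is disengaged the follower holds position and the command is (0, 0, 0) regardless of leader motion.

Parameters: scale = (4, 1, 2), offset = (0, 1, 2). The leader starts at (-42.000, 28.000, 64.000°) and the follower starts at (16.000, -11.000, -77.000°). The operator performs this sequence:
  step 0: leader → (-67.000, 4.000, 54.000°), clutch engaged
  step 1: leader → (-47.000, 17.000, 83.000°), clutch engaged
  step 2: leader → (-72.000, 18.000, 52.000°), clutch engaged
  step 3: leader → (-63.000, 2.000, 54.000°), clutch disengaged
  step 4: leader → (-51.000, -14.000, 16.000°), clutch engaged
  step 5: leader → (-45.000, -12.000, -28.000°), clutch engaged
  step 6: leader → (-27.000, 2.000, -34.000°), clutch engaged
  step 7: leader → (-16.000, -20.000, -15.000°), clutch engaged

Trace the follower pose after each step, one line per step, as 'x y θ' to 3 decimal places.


step 0: Δleader=(-25.000, -24.000, -10.000°), engaged; cmd=(-100.000, -23.000, -18.000°) → follower=(-84.000, -34.000, -95.000°)
step 1: Δleader=(20.000, 13.000, 29.000°), engaged; cmd=(80.000, 14.000, 60.000°) → follower=(-4.000, -20.000, -35.000°)
step 2: Δleader=(-25.000, 1.000, -31.000°), engaged; cmd=(-100.000, 2.000, -60.000°) → follower=(-104.000, -18.000, -95.000°)
step 3: Δleader=(9.000, -16.000, 2.000°), disengaged; cmd=(0,0,0) → follower holds at (-104.000, -18.000, -95.000°)
step 4: Δleader=(12.000, -16.000, -38.000°), engaged; cmd=(48.000, -15.000, -74.000°) → follower=(-56.000, -33.000, -169.000°)
step 5: Δleader=(6.000, 2.000, -44.000°), engaged; cmd=(24.000, 3.000, -86.000°) → follower=(-32.000, -30.000, -255.000°)
step 6: Δleader=(18.000, 14.000, -6.000°), engaged; cmd=(72.000, 15.000, -10.000°) → follower=(40.000, -15.000, -265.000°)
step 7: Δleader=(11.000, -22.000, 19.000°), engaged; cmd=(44.000, -21.000, 40.000°) → follower=(84.000, -36.000, -225.000°)

-84.000 -34.000 -95.000
-4.000 -20.000 -35.000
-104.000 -18.000 -95.000
-104.000 -18.000 -95.000
-56.000 -33.000 -169.000
-32.000 -30.000 -255.000
40.000 -15.000 -265.000
84.000 -36.000 -225.000


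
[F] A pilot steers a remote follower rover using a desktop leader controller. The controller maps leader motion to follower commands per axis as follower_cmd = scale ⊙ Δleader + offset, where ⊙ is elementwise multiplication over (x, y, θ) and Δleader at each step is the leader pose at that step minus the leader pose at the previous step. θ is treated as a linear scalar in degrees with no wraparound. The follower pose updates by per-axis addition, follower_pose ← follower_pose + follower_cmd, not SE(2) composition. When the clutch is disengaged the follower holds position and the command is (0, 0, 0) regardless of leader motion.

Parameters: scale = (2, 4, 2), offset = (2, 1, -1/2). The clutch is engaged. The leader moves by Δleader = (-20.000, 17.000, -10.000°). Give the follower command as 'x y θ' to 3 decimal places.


axis x: 2·-20.000 + 2 = -38.000
axis y: 4·17.000 + 1 = 69.000
axis θ: 2·-10.000 + -1/2 = -20.500

-38.000 69.000 -20.500


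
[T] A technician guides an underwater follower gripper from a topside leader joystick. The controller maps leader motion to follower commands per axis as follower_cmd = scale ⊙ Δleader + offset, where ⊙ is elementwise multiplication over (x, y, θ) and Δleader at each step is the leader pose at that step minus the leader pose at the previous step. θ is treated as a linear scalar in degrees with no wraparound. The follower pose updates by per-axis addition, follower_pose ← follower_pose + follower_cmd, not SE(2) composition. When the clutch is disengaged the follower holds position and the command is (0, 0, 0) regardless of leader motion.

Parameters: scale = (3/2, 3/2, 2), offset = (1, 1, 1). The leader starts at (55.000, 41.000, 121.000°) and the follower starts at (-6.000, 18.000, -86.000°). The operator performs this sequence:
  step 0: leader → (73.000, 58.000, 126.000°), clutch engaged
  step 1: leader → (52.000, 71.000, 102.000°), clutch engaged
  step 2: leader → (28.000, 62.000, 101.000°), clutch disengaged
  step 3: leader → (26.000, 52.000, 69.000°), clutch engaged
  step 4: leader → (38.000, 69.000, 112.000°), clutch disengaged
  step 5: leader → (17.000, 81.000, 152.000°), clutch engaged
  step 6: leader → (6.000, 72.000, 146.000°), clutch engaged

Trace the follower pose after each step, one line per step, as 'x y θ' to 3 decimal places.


step 0: Δleader=(18.000, 17.000, 5.000°), engaged; cmd=(28.000, 26.500, 11.000°) → follower=(22.000, 44.500, -75.000°)
step 1: Δleader=(-21.000, 13.000, -24.000°), engaged; cmd=(-30.500, 20.500, -47.000°) → follower=(-8.500, 65.000, -122.000°)
step 2: Δleader=(-24.000, -9.000, -1.000°), disengaged; cmd=(0,0,0) → follower holds at (-8.500, 65.000, -122.000°)
step 3: Δleader=(-2.000, -10.000, -32.000°), engaged; cmd=(-2.000, -14.000, -63.000°) → follower=(-10.500, 51.000, -185.000°)
step 4: Δleader=(12.000, 17.000, 43.000°), disengaged; cmd=(0,0,0) → follower holds at (-10.500, 51.000, -185.000°)
step 5: Δleader=(-21.000, 12.000, 40.000°), engaged; cmd=(-30.500, 19.000, 81.000°) → follower=(-41.000, 70.000, -104.000°)
step 6: Δleader=(-11.000, -9.000, -6.000°), engaged; cmd=(-15.500, -12.500, -11.000°) → follower=(-56.500, 57.500, -115.000°)

22.000 44.500 -75.000
-8.500 65.000 -122.000
-8.500 65.000 -122.000
-10.500 51.000 -185.000
-10.500 51.000 -185.000
-41.000 70.000 -104.000
-56.500 57.500 -115.000


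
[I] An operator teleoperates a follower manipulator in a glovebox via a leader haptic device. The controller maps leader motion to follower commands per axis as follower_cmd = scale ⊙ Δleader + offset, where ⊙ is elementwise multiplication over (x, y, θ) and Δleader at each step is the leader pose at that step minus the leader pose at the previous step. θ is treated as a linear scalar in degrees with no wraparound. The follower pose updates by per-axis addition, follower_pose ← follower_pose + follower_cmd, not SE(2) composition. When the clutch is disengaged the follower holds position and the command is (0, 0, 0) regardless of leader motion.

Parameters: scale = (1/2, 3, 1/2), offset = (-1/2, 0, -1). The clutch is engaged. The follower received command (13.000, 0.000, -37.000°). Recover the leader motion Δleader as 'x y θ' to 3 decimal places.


axis x: (13.000 − -1/2) / (1/2) = 27.000
axis y: (0.000 − 0) / (3) = 0.000
axis θ: (-37.000 − -1) / (1/2) = -72.000

27.000 0.000 -72.000


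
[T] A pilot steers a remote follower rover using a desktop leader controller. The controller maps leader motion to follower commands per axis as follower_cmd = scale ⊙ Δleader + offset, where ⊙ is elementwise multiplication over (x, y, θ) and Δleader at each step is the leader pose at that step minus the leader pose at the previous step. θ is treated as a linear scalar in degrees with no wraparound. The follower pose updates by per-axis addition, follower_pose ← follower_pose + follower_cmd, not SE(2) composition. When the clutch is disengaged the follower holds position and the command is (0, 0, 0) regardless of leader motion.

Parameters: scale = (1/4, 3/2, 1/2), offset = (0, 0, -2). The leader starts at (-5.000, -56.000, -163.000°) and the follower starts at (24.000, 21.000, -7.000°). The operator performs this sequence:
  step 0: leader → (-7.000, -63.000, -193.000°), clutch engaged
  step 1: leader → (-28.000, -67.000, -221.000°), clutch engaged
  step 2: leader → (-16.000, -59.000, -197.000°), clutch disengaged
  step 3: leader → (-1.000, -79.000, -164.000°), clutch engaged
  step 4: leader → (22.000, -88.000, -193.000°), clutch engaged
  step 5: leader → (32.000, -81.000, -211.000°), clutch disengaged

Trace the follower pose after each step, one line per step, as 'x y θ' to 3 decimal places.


23.500 10.500 -24.000
18.250 4.500 -40.000
18.250 4.500 -40.000
22.000 -25.500 -25.500
27.750 -39.000 -42.000
27.750 -39.000 -42.000

step 0: Δleader=(-2.000, -7.000, -30.000°), engaged; cmd=(-0.500, -10.500, -17.000°) → follower=(23.500, 10.500, -24.000°)
step 1: Δleader=(-21.000, -4.000, -28.000°), engaged; cmd=(-5.250, -6.000, -16.000°) → follower=(18.250, 4.500, -40.000°)
step 2: Δleader=(12.000, 8.000, 24.000°), disengaged; cmd=(0,0,0) → follower holds at (18.250, 4.500, -40.000°)
step 3: Δleader=(15.000, -20.000, 33.000°), engaged; cmd=(3.750, -30.000, 14.500°) → follower=(22.000, -25.500, -25.500°)
step 4: Δleader=(23.000, -9.000, -29.000°), engaged; cmd=(5.750, -13.500, -16.500°) → follower=(27.750, -39.000, -42.000°)
step 5: Δleader=(10.000, 7.000, -18.000°), disengaged; cmd=(0,0,0) → follower holds at (27.750, -39.000, -42.000°)


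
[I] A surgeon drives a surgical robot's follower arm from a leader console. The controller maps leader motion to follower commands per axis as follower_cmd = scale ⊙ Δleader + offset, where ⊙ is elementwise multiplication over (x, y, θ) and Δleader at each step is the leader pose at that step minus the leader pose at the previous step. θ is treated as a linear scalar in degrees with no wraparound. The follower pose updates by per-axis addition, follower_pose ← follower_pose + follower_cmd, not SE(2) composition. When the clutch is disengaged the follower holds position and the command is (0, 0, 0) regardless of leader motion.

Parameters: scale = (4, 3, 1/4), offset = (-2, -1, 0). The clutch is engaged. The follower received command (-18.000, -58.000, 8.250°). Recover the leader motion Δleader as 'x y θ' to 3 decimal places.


-4.000 -19.000 33.000

axis x: (-18.000 − -2) / (4) = -4.000
axis y: (-58.000 − -1) / (3) = -19.000
axis θ: (8.250 − 0) / (1/4) = 33.000


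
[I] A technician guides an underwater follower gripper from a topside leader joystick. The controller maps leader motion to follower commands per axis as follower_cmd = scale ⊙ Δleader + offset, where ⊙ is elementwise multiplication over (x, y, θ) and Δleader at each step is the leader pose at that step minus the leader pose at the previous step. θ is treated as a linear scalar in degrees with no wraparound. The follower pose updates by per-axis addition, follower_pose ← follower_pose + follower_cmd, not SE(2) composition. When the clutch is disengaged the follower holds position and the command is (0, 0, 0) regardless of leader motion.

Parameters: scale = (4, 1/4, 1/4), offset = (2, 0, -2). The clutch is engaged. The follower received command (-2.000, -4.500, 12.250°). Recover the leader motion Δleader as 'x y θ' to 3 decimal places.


-1.000 -18.000 57.000

axis x: (-2.000 − 2) / (4) = -1.000
axis y: (-4.500 − 0) / (1/4) = -18.000
axis θ: (12.250 − -2) / (1/4) = 57.000


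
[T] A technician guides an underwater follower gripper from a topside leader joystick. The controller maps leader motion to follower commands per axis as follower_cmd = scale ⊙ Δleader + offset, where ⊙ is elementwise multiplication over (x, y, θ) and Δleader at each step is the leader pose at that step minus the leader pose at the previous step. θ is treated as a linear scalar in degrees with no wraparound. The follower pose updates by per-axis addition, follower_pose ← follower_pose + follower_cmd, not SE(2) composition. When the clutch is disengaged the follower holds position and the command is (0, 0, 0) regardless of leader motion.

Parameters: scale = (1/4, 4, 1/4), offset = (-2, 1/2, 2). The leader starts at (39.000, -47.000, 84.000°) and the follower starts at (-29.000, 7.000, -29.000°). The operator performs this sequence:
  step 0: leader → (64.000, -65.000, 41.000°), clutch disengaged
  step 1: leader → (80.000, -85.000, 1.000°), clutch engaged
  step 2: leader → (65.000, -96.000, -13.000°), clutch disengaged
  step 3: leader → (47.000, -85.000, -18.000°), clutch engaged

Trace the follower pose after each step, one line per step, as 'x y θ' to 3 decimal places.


-29.000 7.000 -29.000
-27.000 -72.500 -37.000
-27.000 -72.500 -37.000
-33.500 -28.000 -36.250

step 0: Δleader=(25.000, -18.000, -43.000°), disengaged; cmd=(0,0,0) → follower holds at (-29.000, 7.000, -29.000°)
step 1: Δleader=(16.000, -20.000, -40.000°), engaged; cmd=(2.000, -79.500, -8.000°) → follower=(-27.000, -72.500, -37.000°)
step 2: Δleader=(-15.000, -11.000, -14.000°), disengaged; cmd=(0,0,0) → follower holds at (-27.000, -72.500, -37.000°)
step 3: Δleader=(-18.000, 11.000, -5.000°), engaged; cmd=(-6.500, 44.500, 0.750°) → follower=(-33.500, -28.000, -36.250°)
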